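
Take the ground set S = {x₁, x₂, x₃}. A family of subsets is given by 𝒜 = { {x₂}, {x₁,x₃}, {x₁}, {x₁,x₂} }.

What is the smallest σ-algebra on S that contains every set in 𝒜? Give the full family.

Seed the family with 𝒜 together with ∅ and S: { {}, {x₁}, {x₂}, {x₁,x₂}, {x₁,x₃}, S }.
Pass 1 adds 2:
  {x₃}  = complement {x₁,x₂}
  {x₂,x₃}  = complement {x₁}
  |family| = 8
After Pass 2 the family is unchanged; done.

|σ(𝒜)| = 8.  σ(𝒜) = { {}, {x₁}, {x₂}, {x₃}, {x₁,x₂}, {x₁,x₃}, {x₂,x₃}, S }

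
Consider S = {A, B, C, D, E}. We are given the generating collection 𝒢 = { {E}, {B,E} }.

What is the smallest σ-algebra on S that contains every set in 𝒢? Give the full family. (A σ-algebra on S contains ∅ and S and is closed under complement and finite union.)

Begin from { {}, {E}, {B,E}, S } (that is, 𝒢 plus ∅ and S).
Pass 1. New:
  {A,C,D}  = S∖{B,E}
  {A,B,C,D}  = S∖{E}
  (now 6)
Pass 2 (1 new):
  {A,C,D,E}  = {A,C,D} ∪ {E}
  (now 7)
Pass 3 (1 new):
  {B}  = S∖{A,C,D,E}
  (now 8)
Pass 4: closed — nothing new.

σ(𝒢) = { {}, {B}, {E}, {B,E}, {A,C,D}, {A,B,C,D}, {A,C,D,E}, S }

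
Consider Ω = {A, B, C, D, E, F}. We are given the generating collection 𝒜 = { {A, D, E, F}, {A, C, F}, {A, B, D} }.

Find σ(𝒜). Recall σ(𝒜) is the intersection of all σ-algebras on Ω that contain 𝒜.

Take S₀ = 𝒜 ∪ {∅, Ω} = { ∅, {A, B, D}, {A, C, F}, {A, D, E, F}, Ω }.
Step 1: 6 new —
  {B, C}  = Ω∖{A, D, E, F}
  {B, D, E}  = Ω∖{A, C, F}
  {C, E, F}  = Ω∖{A, B, D}
  {A, B, C, D, F}  = {A, C, F} ∪ {A, B, D}
  {A, B, D, E, F}  = {A, D, E, F} ∪ {A, B, D}
  {A, C, D, E, F}  = {A, C, F} ∪ {A, D, E, F}
  |family| = 11
Step 2: 10 new —
  {B}  = Ω∖{A, C, D, E, F}
  {C}  = Ω∖{A, B, D, E, F}
  {E}  = Ω∖{A, B, C, D, F}
  {A, B, C, D}  = {A, B, D} ∪ {B, C}
  {A, B, C, F}  = {A, C, F} ∪ {B, C}
  {A, B, D, E}  = {A, B, D} ∪ {B, D, E}
  {A, C, E, F}  = {A, C, F} ∪ {C, E, F}
  {B, C, D, E}  = {B, C} ∪ {B, D, E}
  {B, C, E, F}  = {B, C} ∪ {C, E, F}
  {B, C, D, E, F}  = {C, E, F} ∪ {B, D, E}
  |family| = 21
Step 3: 12 new —
  {A}  = Ω∖{B, C, D, E, F}
  {A, D}  = Ω∖{B, C, E, F}
  {A, F}  = Ω∖{B, C, D, E}
  {B, D}  = Ω∖{A, C, E, F}
  {B, E}  = {B} ∪ {E}
  {C, E}  = {E} ∪ {C}
  {C, F}  = Ω∖{A, B, D, E}
  {D, E}  = Ω∖{A, B, C, F}
  {E, F}  = Ω∖{A, B, C, D}
  {B, C, E}  = {E} ∪ {B, C}
  {A, B, C, D, E}  = {B, D, E} ∪ {A, B, C, D}
  {A, B, C, E, F}  = {A, C, F} ∪ {B, C, E, F}
  |family| = 33
Step 4. New:
  {D}  = Ω∖{A, B, C, E, F}
  {F}  = Ω∖{A, B, C, D, E}
  {A, B}  = {B} ∪ {A}
  {A, C}  = {C} ∪ {A}
  {A, E}  = {E} ∪ {A}
  {A, B, C}  = {B, C} ∪ {A}
  {A, B, E}  = {B, E} ∪ {A}
  {A, B, F}  = {A, F} ∪ {B}
  {A, C, D}  = {C} ∪ {A, D}
  {A, C, E}  = {C, E} ∪ {A}
  {A, D, E}  = {E} ∪ {A, D}
  {A, D, F}  = Ω∖{B, C, E}
  {A, E, F}  = {E, F} ∪ {A, F}
  {B, C, D}  = {C} ∪ {B, D}
  {B, C, F}  = {B} ∪ {C, F}
  {B, E, F}  = {B, E} ∪ {E, F}
  {C, D, E}  = {D, E} ∪ {C}
  {D, E, F}  = {E, F} ∪ {D, E}
  {A, B, C, E}  = {B, C, E} ∪ {A}
  {A, B, D, F}  = Ω∖{C, E}
  {A, B, E, F}  = {B, E} ∪ {A, F}
  {A, C, D, E}  = {A, D} ∪ {C, E}
  {A, C, D, F}  = Ω∖{B, E}
  {B, C, D, F}  = {C, F} ∪ {B, D}
  {B, D, E, F}  = {E, F} ∪ {B, D, E}
  {C, D, E, F}  = {D, E} ∪ {C, E, F}
  |family| = 59
Step 5: 5 new —
  {B, F}  = Ω∖{A, C, D, E}
  {C, D}  = Ω∖{A, B, E, F}
  {D, F}  = Ω∖{A, B, C, E}
  {B, D, F}  = Ω∖{A, C, E}
  {C, D, F}  = Ω∖{A, B, E}
  |family| = 64
Step 6 adds nothing — fixpoint reached.

σ(𝒜) = { ∅, {A}, {B}, {C}, {D}, {E}, {F}, {A, B}, {A, C}, {A, D}, {A, E}, {A, F}, {B, C}, {B, D}, {B, E}, {B, F}, {C, D}, {C, E}, {C, F}, {D, E}, {D, F}, {E, F}, {A, B, C}, {A, B, D}, {A, B, E}, {A, B, F}, {A, C, D}, {A, C, E}, {A, C, F}, {A, D, E}, {A, D, F}, {A, E, F}, {B, C, D}, {B, C, E}, {B, C, F}, {B, D, E}, {B, D, F}, {B, E, F}, {C, D, E}, {C, D, F}, {C, E, F}, {D, E, F}, {A, B, C, D}, {A, B, C, E}, {A, B, C, F}, {A, B, D, E}, {A, B, D, F}, {A, B, E, F}, {A, C, D, E}, {A, C, D, F}, {A, C, E, F}, {A, D, E, F}, {B, C, D, E}, {B, C, D, F}, {B, C, E, F}, {B, D, E, F}, {C, D, E, F}, {A, B, C, D, E}, {A, B, C, D, F}, {A, B, C, E, F}, {A, B, D, E, F}, {A, C, D, E, F}, {B, C, D, E, F}, Ω }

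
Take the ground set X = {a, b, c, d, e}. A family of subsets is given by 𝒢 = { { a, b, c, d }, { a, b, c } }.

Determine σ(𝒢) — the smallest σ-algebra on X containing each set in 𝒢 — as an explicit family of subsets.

σ(𝒢) = { ∅, { d }, { e }, { d, e }, { a, b, c }, { a, b, c, d }, { a, b, c, e }, X }

Derivation:
Seed the family with 𝒢 together with ∅ and X: { ∅, { a, b, c }, { a, b, c, d }, X }.
Iteration 1 adds 2:
  { e }  = { a, b, c, d }ᶜ
  { d, e }  = { a, b, c }ᶜ
  |family| = 6
Iteration 2: 1 new —
  { a, b, c, e }  = { a, b, c } ∪ { e }
  |family| = 7
Iteration 3 adds 1:
  { d }  = { a, b, c, e }ᶜ
  |family| = 8
Iteration 4: already closed under ᶜ and ∪.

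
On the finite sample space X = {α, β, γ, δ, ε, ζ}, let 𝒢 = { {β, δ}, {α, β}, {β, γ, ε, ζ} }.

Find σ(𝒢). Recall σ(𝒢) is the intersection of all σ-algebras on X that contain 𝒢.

Answer: σ(𝒢) = { ∅, {α}, {β}, {δ}, {α, β}, {α, δ}, {β, δ}, {α, β, δ}, {γ, ε, ζ}, {α, γ, ε, ζ}, {β, γ, ε, ζ}, {γ, δ, ε, ζ}, {α, β, γ, ε, ζ}, {α, γ, δ, ε, ζ}, {β, γ, δ, ε, ζ}, X }

Trace:
Take S₀ = 𝒢 ∪ {∅, X} = { ∅, {α, β}, {β, δ}, {β, γ, ε, ζ}, X }.
Pass 1: 6 new —
  {α, δ}  = ᶜ of {β, γ, ε, ζ}
  {α, β, δ}  = {α, β} ∪ {β, δ}
  {α, γ, ε, ζ}  = ᶜ of {β, δ}
  {γ, δ, ε, ζ}  = ᶜ of {α, β}
  {α, β, γ, ε, ζ}  = {α, β} ∪ {β, γ, ε, ζ}
  {β, γ, δ, ε, ζ}  = {β, δ} ∪ {β, γ, ε, ζ}
  |family| = 11
Pass 2 adds 4:
  {α}  = ᶜ of {β, γ, δ, ε, ζ}
  {δ}  = ᶜ of {α, β, γ, ε, ζ}
  {γ, ε, ζ}  = ᶜ of {α, β, δ}
  {α, γ, δ, ε, ζ}  = {α, γ, ε, ζ} ∪ {γ, δ, ε, ζ}
  |family| = 15
Pass 3. New:
  {β}  = ᶜ of {α, γ, δ, ε, ζ}
  |family| = 16
Pass 4 adds nothing — fixpoint reached.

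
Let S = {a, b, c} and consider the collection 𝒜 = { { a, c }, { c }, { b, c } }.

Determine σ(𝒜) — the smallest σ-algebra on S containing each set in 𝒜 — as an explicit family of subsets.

σ(𝒜) = { {  }, { a }, { b }, { c }, { a, b }, { a, c }, { b, c }, S }

Working:
Take S₀ = 𝒜 ∪ {∅, S} = { {  }, { c }, { a, c }, { b, c }, S }.
Iteration 1: +3 →
  { a }  = S∖{ b, c }
  { b }  = S∖{ a, c }
  { a, b }  = S∖{ c }
Iteration 2: stable.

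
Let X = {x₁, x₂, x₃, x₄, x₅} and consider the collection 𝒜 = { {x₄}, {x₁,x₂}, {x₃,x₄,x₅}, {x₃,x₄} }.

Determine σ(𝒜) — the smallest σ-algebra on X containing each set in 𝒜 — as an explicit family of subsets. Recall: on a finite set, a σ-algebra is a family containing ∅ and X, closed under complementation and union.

Seed the family with 𝒜 together with ∅ and X: { {}, {x₄}, {x₁,x₂}, {x₃,x₄}, {x₃,x₄,x₅}, X }.
Iteration 1. New:
  {x₁,x₂,x₄}  = {x₁,x₂} ∪ {x₄}
  {x₁,x₂,x₅}  = ᶜ of {x₃,x₄}
  {x₁,x₂,x₃,x₄}  = {x₃,x₄} ∪ {x₁,x₂}
  {x₁,x₂,x₃,x₅}  = ᶜ of {x₄}
  — 10 sets.
Iteration 2 (3 new):
  {x₅}  = ᶜ of {x₁,x₂,x₃,x₄}
  {x₃,x₅}  = ᶜ of {x₁,x₂,x₄}
  {x₁,x₂,x₄,x₅}  = {x₁,x₂,x₄} ∪ {x₁,x₂,x₅}
  — 13 sets.
Iteration 3 adds 2:
  {x₃}  = ᶜ of {x₁,x₂,x₄,x₅}
  {x₄,x₅}  = {x₄} ∪ {x₅}
  — 15 sets.
Iteration 4. New:
  {x₁,x₂,x₃}  = ᶜ of {x₄,x₅}
  — 16 sets.
Iteration 5: already closed under ᶜ and ∪.

|σ(𝒜)| = 16.  σ(𝒜) = { {}, {x₃}, {x₄}, {x₅}, {x₁,x₂}, {x₃,x₄}, {x₃,x₅}, {x₄,x₅}, {x₁,x₂,x₃}, {x₁,x₂,x₄}, {x₁,x₂,x₅}, {x₃,x₄,x₅}, {x₁,x₂,x₃,x₄}, {x₁,x₂,x₃,x₅}, {x₁,x₂,x₄,x₅}, X }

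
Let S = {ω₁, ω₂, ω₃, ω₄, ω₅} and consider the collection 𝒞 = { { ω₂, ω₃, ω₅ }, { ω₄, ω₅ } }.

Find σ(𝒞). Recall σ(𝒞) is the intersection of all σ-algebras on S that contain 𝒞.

|σ(𝒞)| = 16.  σ(𝒞) = { {  }, { ω₁ }, { ω₄ }, { ω₅ }, { ω₁, ω₄ }, { ω₁, ω₅ }, { ω₂, ω₃ }, { ω₄, ω₅ }, { ω₁, ω₂, ω₃ }, { ω₁, ω₄, ω₅ }, { ω₂, ω₃, ω₄ }, { ω₂, ω₃, ω₅ }, { ω₁, ω₂, ω₃, ω₄ }, { ω₁, ω₂, ω₃, ω₅ }, { ω₂, ω₃, ω₄, ω₅ }, S }

Working:
Start: 𝒞 ∪ {∅, S} = { {  }, { ω₄, ω₅ }, { ω₂, ω₃, ω₅ }, S }.
Iteration 1 (3 new):
  { ω₁, ω₄ }  = S∖{ ω₂, ω₃, ω₅ }
  { ω₁, ω₂, ω₃ }  = S∖{ ω₄, ω₅ }
  { ω₂, ω₃, ω₄, ω₅ }  = { ω₄, ω₅ } ∪ { ω₂, ω₃, ω₅ }
  (now 7)
Iteration 2: 4 new —
  { ω₁ }  = S∖{ ω₂, ω₃, ω₄, ω₅ }
  { ω₁, ω₄, ω₅ }  = { ω₄, ω₅ } ∪ { ω₁, ω₄ }
  { ω₁, ω₂, ω₃, ω₄ }  = { ω₁, ω₂, ω₃ } ∪ { ω₁, ω₄ }
  { ω₁, ω₂, ω₃, ω₅ }  = { ω₂, ω₃, ω₅ } ∪ { ω₁, ω₂, ω₃ }
  (now 11)
Iteration 3: +3 →
  { ω₄ }  = S∖{ ω₁, ω₂, ω₃, ω₅ }
  { ω₅ }  = S∖{ ω₁, ω₂, ω₃, ω₄ }
  { ω₂, ω₃ }  = S∖{ ω₁, ω₄, ω₅ }
  (now 14)
Iteration 4: 2 new —
  { ω₁, ω₅ }  = { ω₅ } ∪ { ω₁ }
  { ω₂, ω₃, ω₄ }  = { ω₂, ω₃ } ∪ { ω₄ }
  (now 16)
After Iteration 5 the family is unchanged; done.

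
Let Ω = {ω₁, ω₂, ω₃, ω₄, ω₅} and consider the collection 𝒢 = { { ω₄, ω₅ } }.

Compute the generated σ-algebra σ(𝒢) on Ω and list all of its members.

Initial family (3 sets): { {  }, { ω₄, ω₅ }, Ω }.
Pass 1 adds 1:
  { ω₁, ω₂, ω₃ }  = { ω₄, ω₅ }ᶜ
  (now 4)
After Pass 2 the family is unchanged; done.

Therefore σ(𝒢) = { {  }, { ω₄, ω₅ }, { ω₁, ω₂, ω₃ }, Ω } (|σ(𝒢)| = 4).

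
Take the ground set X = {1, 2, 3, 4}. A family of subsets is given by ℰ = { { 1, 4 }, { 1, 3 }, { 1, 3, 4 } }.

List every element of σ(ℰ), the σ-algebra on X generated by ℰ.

Start: ℰ ∪ {∅, X} = { ∅, { 1, 3 }, { 1, 4 }, { 1, 3, 4 }, X }.
Iteration 1 adds 3:
  { 2 }  = X∖{ 1, 3, 4 }
  { 2, 3 }  = X∖{ 1, 4 }
  { 2, 4 }  = X∖{ 1, 3 }
  — 8 sets.
Iteration 2: 3 new —
  { 1, 2, 3 }  = { 2 } ∪ { 1, 3 }
  { 1, 2, 4 }  = { 2 } ∪ { 1, 4 }
  { 2, 3, 4 }  = { 2, 3 } ∪ { 2, 4 }
  — 11 sets.
Iteration 3: +3 →
  { 1 }  = X∖{ 2, 3, 4 }
  { 3 }  = X∖{ 1, 2, 4 }
  { 4 }  = X∖{ 1, 2, 3 }
  — 14 sets.
Iteration 4 adds 2:
  { 1, 2 }  = { 2 } ∪ { 1 }
  { 3, 4 }  = { 3 } ∪ { 4 }
  — 16 sets.
After Iteration 5 the family is unchanged; done.

Therefore σ(ℰ) = { ∅, { 1 }, { 2 }, { 3 }, { 4 }, { 1, 2 }, { 1, 3 }, { 1, 4 }, { 2, 3 }, { 2, 4 }, { 3, 4 }, { 1, 2, 3 }, { 1, 2, 4 }, { 1, 3, 4 }, { 2, 3, 4 }, X } (|σ(ℰ)| = 16).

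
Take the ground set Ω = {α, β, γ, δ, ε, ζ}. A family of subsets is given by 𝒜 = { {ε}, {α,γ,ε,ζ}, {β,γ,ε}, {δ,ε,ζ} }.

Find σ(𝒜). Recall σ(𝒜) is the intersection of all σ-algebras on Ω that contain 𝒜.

Answer: σ(𝒜) = { ∅, {α}, {β}, {γ}, {δ}, {ε}, {ζ}, {α,β}, {α,γ}, {α,δ}, {α,ε}, {α,ζ}, {β,γ}, {β,δ}, {β,ε}, {β,ζ}, {γ,δ}, {γ,ε}, {γ,ζ}, {δ,ε}, {δ,ζ}, {ε,ζ}, {α,β,γ}, {α,β,δ}, {α,β,ε}, {α,β,ζ}, {α,γ,δ}, {α,γ,ε}, {α,γ,ζ}, {α,δ,ε}, {α,δ,ζ}, {α,ε,ζ}, {β,γ,δ}, {β,γ,ε}, {β,γ,ζ}, {β,δ,ε}, {β,δ,ζ}, {β,ε,ζ}, {γ,δ,ε}, {γ,δ,ζ}, {γ,ε,ζ}, {δ,ε,ζ}, {α,β,γ,δ}, {α,β,γ,ε}, {α,β,γ,ζ}, {α,β,δ,ε}, {α,β,δ,ζ}, {α,β,ε,ζ}, {α,γ,δ,ε}, {α,γ,δ,ζ}, {α,γ,ε,ζ}, {α,δ,ε,ζ}, {β,γ,δ,ε}, {β,γ,δ,ζ}, {β,γ,ε,ζ}, {β,δ,ε,ζ}, {γ,δ,ε,ζ}, {α,β,γ,δ,ε}, {α,β,γ,δ,ζ}, {α,β,γ,ε,ζ}, {α,β,δ,ε,ζ}, {α,γ,δ,ε,ζ}, {β,γ,δ,ε,ζ}, Ω }

Trace:
Seed the family with 𝒜 together with ∅ and Ω: { ∅, {ε}, {β,γ,ε}, {δ,ε,ζ}, {α,γ,ε,ζ}, Ω }.
Iteration 1: +7 →
  {β,δ}  = Ω∖{α,γ,ε,ζ}
  {α,β,γ}  = Ω∖{δ,ε,ζ}
  {α,δ,ζ}  = Ω∖{β,γ,ε}
  {α,β,γ,δ,ζ}  = Ω∖{ε}
  {α,β,γ,ε,ζ}  = {α,γ,ε,ζ} ∪ {β,γ,ε}
  {α,γ,δ,ε,ζ}  = {α,γ,ε,ζ} ∪ {δ,ε,ζ}
  {β,γ,δ,ε,ζ}  = {β,γ,ε} ∪ {δ,ε,ζ}
  [13 total]
Iteration 2: +10 →
  {α}  = Ω∖{β,γ,δ,ε,ζ}
  {β}  = Ω∖{α,γ,δ,ε,ζ}
  {δ}  = Ω∖{α,β,γ,ε,ζ}
  {β,δ,ε}  = {ε} ∪ {β,δ}
  {α,β,γ,δ}  = {α,β,γ} ∪ {β,δ}
  {α,β,γ,ε}  = {α,β,γ} ∪ {ε}
  {α,β,δ,ζ}  = {α,δ,ζ} ∪ {β,δ}
  {α,δ,ε,ζ}  = {α,δ,ζ} ∪ {ε}
  {β,γ,δ,ε}  = {β,γ,ε} ∪ {β,δ}
  {β,δ,ε,ζ}  = {δ,ε,ζ} ∪ {β,δ}
  [23 total]
Iteration 3 (16 new):
  {α,β}  = {β} ∪ {α}
  {α,γ}  = Ω∖{β,δ,ε,ζ}
  {α,δ}  = {δ} ∪ {α}
  {α,ε}  = {ε} ∪ {α}
  {α,ζ}  = Ω∖{β,γ,δ,ε}
  {β,γ}  = Ω∖{α,δ,ε,ζ}
  {β,ε}  = {β} ∪ {ε}
  {γ,ε}  = Ω∖{α,β,δ,ζ}
  {δ,ε}  = {ε} ∪ {δ}
  {δ,ζ}  = Ω∖{α,β,γ,ε}
  {ε,ζ}  = Ω∖{α,β,γ,δ}
  {α,β,δ}  = {β,δ} ∪ {α}
  {α,γ,ζ}  = Ω∖{β,δ,ε}
  {α,β,δ,ε}  = {β,δ,ε} ∪ {α}
  {α,β,γ,δ,ε}  = {β,δ} ∪ {α,β,γ,ε}
  {α,β,δ,ε,ζ}  = {α,δ,ε,ζ} ∪ {β}
  [39 total]
Iteration 4 (21 new):
  {γ}  = Ω∖{α,β,δ,ε,ζ}
  {ζ}  = Ω∖{α,β,γ,δ,ε}
  {γ,ζ}  = Ω∖{α,β,δ,ε}
  {α,β,ε}  = {β} ∪ {α,ε}
  {α,β,ζ}  = {α,ζ} ∪ {β}
  {α,γ,δ}  = {α,γ} ∪ {δ}
  {α,γ,ε}  = {α,γ} ∪ {γ,ε}
  {α,δ,ε}  = {δ,ε} ∪ {α}
  {α,ε,ζ}  = {α,ζ} ∪ {ε,ζ}
  {β,γ,δ}  = {β,γ} ∪ {δ}
  {β,δ,ζ}  = {β} ∪ {δ,ζ}
  {β,ε,ζ}  = {β} ∪ {ε,ζ}
  {γ,δ,ε}  = {δ,ε} ∪ {γ,ε}
  {γ,ε,ζ}  = Ω∖{α,β,δ}
  {α,β,γ,ζ}  = Ω∖{δ,ε}
  {α,β,ε,ζ}  = {α,ζ} ∪ {β,ε}
  {α,γ,δ,ε}  = {δ,ε} ∪ {α,γ}
  {α,γ,δ,ζ}  = Ω∖{β,ε}
  {β,γ,δ,ζ}  = Ω∖{α,ε}
  {β,γ,ε,ζ}  = Ω∖{α,δ}
  {γ,δ,ε,ζ}  = Ω∖{α,β}
  [60 total]
Iteration 5: 4 new —
  {β,ζ}  = Ω∖{α,γ,δ,ε}
  {γ,δ}  = Ω∖{α,β,ε,ζ}
  {β,γ,ζ}  = Ω∖{α,δ,ε}
  {γ,δ,ζ}  = Ω∖{α,β,ε}
  [64 total]
Iteration 6: no new sets; the family is a σ-algebra.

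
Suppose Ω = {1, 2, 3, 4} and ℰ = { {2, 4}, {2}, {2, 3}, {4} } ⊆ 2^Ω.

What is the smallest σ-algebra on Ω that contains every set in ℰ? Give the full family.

Take S₀ = ℰ ∪ {∅, Ω} = { {}, {2}, {4}, {2, 3}, {2, 4}, Ω }.
Iteration 1. New:
  {1, 3}  = ᶜ of {2, 4}
  {1, 4}  = ᶜ of {2, 3}
  {1, 2, 3}  = ᶜ of {4}
  {1, 3, 4}  = ᶜ of {2}
  {2, 3, 4}  = {2, 3} ∪ {4}
Iteration 2 (2 new):
  {1}  = ᶜ of {2, 3, 4}
  {1, 2, 4}  = {2} ∪ {1, 4}
Iteration 3 adds 2:
  {3}  = ᶜ of {1, 2, 4}
  {1, 2}  = {2} ∪ {1}
Iteration 4: +1 →
  {3, 4}  = ᶜ of {1, 2}
Iteration 5: already closed under ᶜ and ∪.

Therefore σ(ℰ) = { {}, {1}, {2}, {3}, {4}, {1, 2}, {1, 3}, {1, 4}, {2, 3}, {2, 4}, {3, 4}, {1, 2, 3}, {1, 2, 4}, {1, 3, 4}, {2, 3, 4}, Ω } (|σ(ℰ)| = 16).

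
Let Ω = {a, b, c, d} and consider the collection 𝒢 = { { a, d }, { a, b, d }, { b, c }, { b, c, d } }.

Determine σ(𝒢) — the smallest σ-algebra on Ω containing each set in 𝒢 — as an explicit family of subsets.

Start: 𝒢 ∪ {∅, Ω} = { {  }, { a, d }, { b, c }, { a, b, d }, { b, c, d }, Ω }.
Pass 1: 2 new —
  { a }  = ᶜ of { b, c, d }
  { c }  = ᶜ of { a, b, d }
  — 8 sets.
Pass 2. New:
  { a, c }  = { c } ∪ { a }
  { a, b, c }  = { b, c } ∪ { a }
  { a, c, d }  = { c } ∪ { a, d }
  — 11 sets.
Pass 3. New:
  { b }  = ᶜ of { a, c, d }
  { d }  = ᶜ of { a, b, c }
  { b, d }  = ᶜ of { a, c }
  — 14 sets.
Pass 4 (2 new):
  { a, b }  = { b } ∪ { a }
  { c, d }  = { c } ∪ { d }
  — 16 sets.
Pass 5: stable.

Hence σ(𝒢) has 16 members: { {  }, { a }, { b }, { c }, { d }, { a, b }, { a, c }, { a, d }, { b, c }, { b, d }, { c, d }, { a, b, c }, { a, b, d }, { a, c, d }, { b, c, d }, Ω }.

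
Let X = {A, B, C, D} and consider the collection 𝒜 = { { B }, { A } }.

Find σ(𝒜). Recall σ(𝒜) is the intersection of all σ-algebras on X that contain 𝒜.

Answer: σ(𝒜) = { {  }, { A }, { B }, { A, B }, { C, D }, { A, C, D }, { B, C, D }, X }

Trace:
Begin from { {  }, { A }, { B }, X } (that is, 𝒜 plus ∅ and X).
Round 1. New:
  { A, B }  = { B } ∪ { A }
  { A, C, D }  = ᶜ of { B }
  { B, C, D }  = ᶜ of { A }
  |family| = 7
Round 2: 1 new —
  { C, D }  = ᶜ of { A, B }
  |family| = 8
After Round 3 the family is unchanged; done.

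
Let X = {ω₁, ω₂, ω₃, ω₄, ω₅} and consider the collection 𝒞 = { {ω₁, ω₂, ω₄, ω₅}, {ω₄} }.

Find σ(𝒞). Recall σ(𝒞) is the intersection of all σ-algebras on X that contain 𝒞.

Initial family (4 sets): { ∅, {ω₄}, {ω₁, ω₂, ω₄, ω₅}, X }.
Step 1: 2 new —
  {ω₃}  = ᶜ of {ω₁, ω₂, ω₄, ω₅}
  {ω₁, ω₂, ω₃, ω₅}  = ᶜ of {ω₄}
Step 2. New:
  {ω₃, ω₄}  = {ω₃} ∪ {ω₄}
Step 3: +1 →
  {ω₁, ω₂, ω₅}  = ᶜ of {ω₃, ω₄}
Step 4: already closed under ᶜ and ∪.

σ(𝒞) = { ∅, {ω₃}, {ω₄}, {ω₃, ω₄}, {ω₁, ω₂, ω₅}, {ω₁, ω₂, ω₃, ω₅}, {ω₁, ω₂, ω₄, ω₅}, X }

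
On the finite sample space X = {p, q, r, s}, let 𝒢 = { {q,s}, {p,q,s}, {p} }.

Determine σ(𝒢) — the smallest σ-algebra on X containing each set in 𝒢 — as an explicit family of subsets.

Begin from { ∅, {p}, {q,s}, {p,q,s}, X } (that is, 𝒢 plus ∅ and X).
Step 1: +3 →
  {r}  = ᶜ of {p,q,s}
  {p,r}  = ᶜ of {q,s}
  {q,r,s}  = ᶜ of {p}
  [8 total]
Step 2: already closed under ᶜ and ∪.

|σ(𝒢)| = 8.  σ(𝒢) = { ∅, {p}, {r}, {p,r}, {q,s}, {p,q,s}, {q,r,s}, X }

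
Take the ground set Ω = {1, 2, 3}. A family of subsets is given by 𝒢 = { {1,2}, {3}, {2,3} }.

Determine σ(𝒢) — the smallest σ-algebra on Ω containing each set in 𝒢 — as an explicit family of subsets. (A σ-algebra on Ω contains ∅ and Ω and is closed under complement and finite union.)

σ(𝒢) = { {}, {1}, {2}, {3}, {1,2}, {1,3}, {2,3}, Ω }

Derivation:
Seed the family with 𝒢 together with ∅ and Ω: { {}, {3}, {1,2}, {2,3}, Ω }.
Iteration 1 adds 1:
  {1}  = ᶜ of {2,3}
  (now 6)
Iteration 2 adds 1:
  {1,3}  = {3} ∪ {1}
  (now 7)
Iteration 3. New:
  {2}  = ᶜ of {1,3}
  (now 8)
Iteration 4 adds nothing — fixpoint reached.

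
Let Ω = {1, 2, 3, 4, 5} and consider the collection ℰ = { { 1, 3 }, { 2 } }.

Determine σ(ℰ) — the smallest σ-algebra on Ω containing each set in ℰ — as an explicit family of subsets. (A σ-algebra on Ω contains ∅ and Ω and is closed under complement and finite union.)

Seed the family with ℰ together with ∅ and Ω: { ∅, { 2 }, { 1, 3 }, Ω }.
Round 1 adds 3:
  { 1, 2, 3 }  = { 1, 3 } ∪ { 2 }
  { 2, 4, 5 }  = ᶜ of { 1, 3 }
  { 1, 3, 4, 5 }  = ᶜ of { 2 }
  |family| = 7
Round 2: 1 new —
  { 4, 5 }  = ᶜ of { 1, 2, 3 }
  |family| = 8
Round 3: closed — nothing new.

Hence σ(ℰ) has 8 members: { ∅, { 2 }, { 1, 3 }, { 4, 5 }, { 1, 2, 3 }, { 2, 4, 5 }, { 1, 3, 4, 5 }, Ω }.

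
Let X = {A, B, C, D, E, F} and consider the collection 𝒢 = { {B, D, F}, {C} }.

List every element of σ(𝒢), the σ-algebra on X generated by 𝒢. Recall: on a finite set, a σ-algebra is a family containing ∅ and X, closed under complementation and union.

Start: 𝒢 ∪ {∅, X} = { {}, {C}, {B, D, F}, X }.
Pass 1 adds 3:
  {A, C, E}  = X∖{B, D, F}
  {B, C, D, F}  = {B, D, F} ∪ {C}
  {A, B, D, E, F}  = X∖{C}
  — 7 sets.
Pass 2 adds 1:
  {A, E}  = X∖{B, C, D, F}
  — 8 sets.
After Pass 3 the family is unchanged; done.

|σ(𝒢)| = 8.  σ(𝒢) = { {}, {C}, {A, E}, {A, C, E}, {B, D, F}, {B, C, D, F}, {A, B, D, E, F}, X }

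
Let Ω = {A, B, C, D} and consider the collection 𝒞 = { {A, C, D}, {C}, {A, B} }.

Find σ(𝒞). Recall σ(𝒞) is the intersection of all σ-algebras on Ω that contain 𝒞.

Seed the family with 𝒞 together with ∅ and Ω: { ∅, {C}, {A, B}, {A, C, D}, Ω }.
Round 1: 4 new —
  {B}  = Ω∖{A, C, D}
  {C, D}  = Ω∖{A, B}
  {A, B, C}  = {C} ∪ {A, B}
  {A, B, D}  = Ω∖{C}
  |family| = 9
Round 2. New:
  {D}  = Ω∖{A, B, C}
  {B, C}  = {B} ∪ {C}
  {B, C, D}  = {C, D} ∪ {B}
  |family| = 12
Round 3 adds 3:
  {A}  = Ω∖{B, C, D}
  {A, D}  = Ω∖{B, C}
  {B, D}  = {D} ∪ {B}
  |family| = 15
Round 4: +1 →
  {A, C}  = Ω∖{B, D}
  |family| = 16
Round 5: closed — nothing new.

σ(𝒞) = { ∅, {A}, {B}, {C}, {D}, {A, B}, {A, C}, {A, D}, {B, C}, {B, D}, {C, D}, {A, B, C}, {A, B, D}, {A, C, D}, {B, C, D}, Ω }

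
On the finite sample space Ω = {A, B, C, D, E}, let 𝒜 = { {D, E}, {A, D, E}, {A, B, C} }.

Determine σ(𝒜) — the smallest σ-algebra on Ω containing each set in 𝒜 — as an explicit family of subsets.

Answer: σ(𝒜) = { {}, {A}, {B, C}, {D, E}, {A, B, C}, {A, D, E}, {B, C, D, E}, Ω }

Derivation:
Start: 𝒜 ∪ {∅, Ω} = { {}, {D, E}, {A, B, C}, {A, D, E}, Ω }.
Step 1 (1 new):
  {B, C}  = ᶜ of {A, D, E}
  |family| = 6
Step 2: 1 new —
  {B, C, D, E}  = {D, E} ∪ {B, C}
  |family| = 7
Step 3: 1 new —
  {A}  = ᶜ of {B, C, D, E}
  |family| = 8
Step 4: stable.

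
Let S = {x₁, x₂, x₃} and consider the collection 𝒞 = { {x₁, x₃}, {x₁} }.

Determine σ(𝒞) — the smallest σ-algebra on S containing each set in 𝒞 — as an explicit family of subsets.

σ(𝒞) (8 sets): { {}, {x₁}, {x₂}, {x₃}, {x₁, x₂}, {x₁, x₃}, {x₂, x₃}, S }

Derivation:
Initial family (4 sets): { {}, {x₁}, {x₁, x₃}, S }.
Iteration 1: +2 →
  {x₂}  = ᶜ of {x₁, x₃}
  {x₂, x₃}  = ᶜ of {x₁}
Iteration 2. New:
  {x₁, x₂}  = {x₂} ∪ {x₁}
Iteration 3: 1 new —
  {x₃}  = ᶜ of {x₁, x₂}
Iteration 4: no new sets; the family is a σ-algebra.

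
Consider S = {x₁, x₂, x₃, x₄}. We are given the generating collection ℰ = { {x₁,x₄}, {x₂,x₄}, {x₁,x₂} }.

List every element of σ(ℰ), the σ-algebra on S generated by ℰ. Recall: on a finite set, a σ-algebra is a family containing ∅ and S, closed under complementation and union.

Start: ℰ ∪ {∅, S} = { {}, {x₁,x₂}, {x₁,x₄}, {x₂,x₄}, S }.
Iteration 1. New:
  {x₁,x₃}  = ᶜ of {x₂,x₄}
  {x₂,x₃}  = ᶜ of {x₁,x₄}
  {x₃,x₄}  = ᶜ of {x₁,x₂}
  {x₁,x₂,x₄}  = {x₁,x₄} ∪ {x₁,x₂}
  [9 total]
Iteration 2. New:
  {x₃}  = ᶜ of {x₁,x₂,x₄}
  {x₁,x₂,x₃}  = {x₁,x₂} ∪ {x₂,x₃}
  {x₁,x₃,x₄}  = {x₃,x₄} ∪ {x₁,x₄}
  {x₂,x₃,x₄}  = {x₃,x₄} ∪ {x₂,x₃}
  [13 total]
Iteration 3. New:
  {x₁}  = ᶜ of {x₂,x₃,x₄}
  {x₂}  = ᶜ of {x₁,x₃,x₄}
  {x₄}  = ᶜ of {x₁,x₂,x₃}
  [16 total]
Iteration 4: closed — nothing new.

Therefore σ(ℰ) = { {}, {x₁}, {x₂}, {x₃}, {x₄}, {x₁,x₂}, {x₁,x₃}, {x₁,x₄}, {x₂,x₃}, {x₂,x₄}, {x₃,x₄}, {x₁,x₂,x₃}, {x₁,x₂,x₄}, {x₁,x₃,x₄}, {x₂,x₃,x₄}, S } (|σ(ℰ)| = 16).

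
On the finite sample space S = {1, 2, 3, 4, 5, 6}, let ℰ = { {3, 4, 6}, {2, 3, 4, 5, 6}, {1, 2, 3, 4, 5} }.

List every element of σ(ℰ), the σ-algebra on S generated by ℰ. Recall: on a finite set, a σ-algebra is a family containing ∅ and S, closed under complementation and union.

Begin from { ∅, {3, 4, 6}, {1, 2, 3, 4, 5}, {2, 3, 4, 5, 6}, S } (that is, ℰ plus ∅ and S).
Round 1: +3 →
  {1}  = S∖{2, 3, 4, 5, 6}
  {6}  = S∖{1, 2, 3, 4, 5}
  {1, 2, 5}  = S∖{3, 4, 6}
  [8 total]
Round 2: 3 new —
  {1, 6}  = {1} ∪ {6}
  {1, 2, 5, 6}  = {1, 2, 5} ∪ {6}
  {1, 3, 4, 6}  = {3, 4, 6} ∪ {1}
  [11 total]
Round 3: 3 new —
  {2, 5}  = S∖{1, 3, 4, 6}
  {3, 4}  = S∖{1, 2, 5, 6}
  {2, 3, 4, 5}  = S∖{1, 6}
  [14 total]
Round 4 (2 new):
  {1, 3, 4}  = {3, 4} ∪ {1}
  {2, 5, 6}  = {2, 5} ∪ {6}
  [16 total]
Round 5 adds nothing — fixpoint reached.

|σ(ℰ)| = 16.  σ(ℰ) = { ∅, {1}, {6}, {1, 6}, {2, 5}, {3, 4}, {1, 2, 5}, {1, 3, 4}, {2, 5, 6}, {3, 4, 6}, {1, 2, 5, 6}, {1, 3, 4, 6}, {2, 3, 4, 5}, {1, 2, 3, 4, 5}, {2, 3, 4, 5, 6}, S }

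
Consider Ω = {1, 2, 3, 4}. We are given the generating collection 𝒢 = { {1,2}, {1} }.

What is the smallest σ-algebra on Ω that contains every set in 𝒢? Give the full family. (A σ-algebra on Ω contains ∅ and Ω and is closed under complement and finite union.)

σ(𝒢) = { {}, {1}, {2}, {1,2}, {3,4}, {1,3,4}, {2,3,4}, Ω }

Trace:
Start: 𝒢 ∪ {∅, Ω} = { {}, {1}, {1,2}, Ω }.
Step 1: +2 →
  {3,4}  = complement {1,2}
  {2,3,4}  = complement {1}
  [6 total]
Step 2: 1 new —
  {1,3,4}  = {3,4} ∪ {1}
  [7 total]
Step 3: +1 →
  {2}  = complement {1,3,4}
  [8 total]
Step 4: already closed under ᶜ and ∪.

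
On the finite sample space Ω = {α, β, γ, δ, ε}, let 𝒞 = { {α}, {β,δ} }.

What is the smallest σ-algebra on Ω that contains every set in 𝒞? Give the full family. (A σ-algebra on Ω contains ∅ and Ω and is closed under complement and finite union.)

Begin from { {}, {α}, {β,δ}, Ω } (that is, 𝒞 plus ∅ and Ω).
Step 1: +3 →
  {α,β,δ}  = {α} ∪ {β,δ}
  {α,γ,ε}  = {β,δ}ᶜ
  {β,γ,δ,ε}  = {α}ᶜ
  — 7 sets.
Step 2 (1 new):
  {γ,ε}  = {α,β,δ}ᶜ
  — 8 sets.
After Step 3 the family is unchanged; done.

Therefore σ(𝒞) = { {}, {α}, {β,δ}, {γ,ε}, {α,β,δ}, {α,γ,ε}, {β,γ,δ,ε}, Ω } (|σ(𝒞)| = 8).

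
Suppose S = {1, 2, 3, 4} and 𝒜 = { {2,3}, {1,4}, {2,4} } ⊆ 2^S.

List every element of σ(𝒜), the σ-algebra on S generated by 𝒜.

Begin from { {}, {1,4}, {2,3}, {2,4}, S } (that is, 𝒜 plus ∅ and S).
Step 1 adds 3:
  {1,3}  = ᶜ of {2,4}
  {1,2,4}  = {1,4} ∪ {2,4}
  {2,3,4}  = {2,3} ∪ {2,4}
  (now 8)
Step 2: +4 →
  {1}  = ᶜ of {2,3,4}
  {3}  = ᶜ of {1,2,4}
  {1,2,3}  = {2,3} ∪ {1,3}
  {1,3,4}  = {1,4} ∪ {1,3}
  (now 12)
Step 3 adds 2:
  {2}  = ᶜ of {1,3,4}
  {4}  = ᶜ of {1,2,3}
  (now 14)
Step 4. New:
  {1,2}  = {2} ∪ {1}
  {3,4}  = {3} ∪ {4}
  (now 16)
Step 5: closed — nothing new.

Therefore σ(𝒜) = { {}, {1}, {2}, {3}, {4}, {1,2}, {1,3}, {1,4}, {2,3}, {2,4}, {3,4}, {1,2,3}, {1,2,4}, {1,3,4}, {2,3,4}, S } (|σ(𝒜)| = 16).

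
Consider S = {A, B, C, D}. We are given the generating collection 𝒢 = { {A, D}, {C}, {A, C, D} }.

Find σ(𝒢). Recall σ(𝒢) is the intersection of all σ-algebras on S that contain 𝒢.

σ(𝒢) (8 sets): { {}, {B}, {C}, {A, D}, {B, C}, {A, B, D}, {A, C, D}, S }

Derivation:
Seed the family with 𝒢 together with ∅ and S: { {}, {C}, {A, D}, {A, C, D}, S }.
Iteration 1 adds 3:
  {B}  = complement {A, C, D}
  {B, C}  = complement {A, D}
  {A, B, D}  = complement {C}
  (now 8)
Iteration 2 adds nothing — fixpoint reached.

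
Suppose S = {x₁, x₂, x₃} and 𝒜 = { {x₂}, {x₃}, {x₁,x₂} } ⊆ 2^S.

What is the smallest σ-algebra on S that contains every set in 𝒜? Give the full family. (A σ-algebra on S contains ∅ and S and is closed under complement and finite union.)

σ(𝒜) = { ∅, {x₁}, {x₂}, {x₃}, {x₁,x₂}, {x₁,x₃}, {x₂,x₃}, S }

Check:
Seed the family with 𝒜 together with ∅ and S: { ∅, {x₂}, {x₃}, {x₁,x₂}, S }.
Round 1 (2 new):
  {x₁,x₃}  = {x₂}ᶜ
  {x₂,x₃}  = {x₃} ∪ {x₂}
Round 2: +1 →
  {x₁}  = {x₂,x₃}ᶜ
Round 3: no new sets; the family is a σ-algebra.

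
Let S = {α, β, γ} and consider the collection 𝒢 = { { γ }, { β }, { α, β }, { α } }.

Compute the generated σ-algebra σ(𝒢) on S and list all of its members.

σ(𝒢) = { {}, { α }, { β }, { γ }, { α, β }, { α, γ }, { β, γ }, S }

Trace:
Initial family (6 sets): { {}, { α }, { β }, { γ }, { α, β }, S }.
Pass 1 (2 new):
  { α, γ }  = complement { β }
  { β, γ }  = complement { α }
  — 8 sets.
Pass 2: stable.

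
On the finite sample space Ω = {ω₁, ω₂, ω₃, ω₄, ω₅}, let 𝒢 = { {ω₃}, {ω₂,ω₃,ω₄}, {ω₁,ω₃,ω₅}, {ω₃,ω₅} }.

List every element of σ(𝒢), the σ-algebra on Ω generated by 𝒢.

Start: 𝒢 ∪ {∅, Ω} = { {}, {ω₃}, {ω₃,ω₅}, {ω₁,ω₃,ω₅}, {ω₂,ω₃,ω₄}, Ω }.
Round 1 adds 5:
  {ω₁,ω₅}  = complement {ω₂,ω₃,ω₄}
  {ω₂,ω₄}  = complement {ω₁,ω₃,ω₅}
  {ω₁,ω₂,ω₄}  = complement {ω₃,ω₅}
  {ω₁,ω₂,ω₄,ω₅}  = complement {ω₃}
  {ω₂,ω₃,ω₄,ω₅}  = {ω₂,ω₃,ω₄} ∪ {ω₃,ω₅}
  |family| = 11
Round 2. New:
  {ω₁}  = complement {ω₂,ω₃,ω₄,ω₅}
  {ω₁,ω₂,ω₃,ω₄}  = {ω₂,ω₃,ω₄} ∪ {ω₁,ω₂,ω₄}
  |family| = 13
Round 3: 2 new —
  {ω₅}  = complement {ω₁,ω₂,ω₃,ω₄}
  {ω₁,ω₃}  = {ω₃} ∪ {ω₁}
  |family| = 15
Round 4: +1 →
  {ω₂,ω₄,ω₅}  = complement {ω₁,ω₃}
  |family| = 16
Round 5: closed — nothing new.

Hence σ(𝒢) has 16 members: { {}, {ω₁}, {ω₃}, {ω₅}, {ω₁,ω₃}, {ω₁,ω₅}, {ω₂,ω₄}, {ω₃,ω₅}, {ω₁,ω₂,ω₄}, {ω₁,ω₃,ω₅}, {ω₂,ω₃,ω₄}, {ω₂,ω₄,ω₅}, {ω₁,ω₂,ω₃,ω₄}, {ω₁,ω₂,ω₄,ω₅}, {ω₂,ω₃,ω₄,ω₅}, Ω }.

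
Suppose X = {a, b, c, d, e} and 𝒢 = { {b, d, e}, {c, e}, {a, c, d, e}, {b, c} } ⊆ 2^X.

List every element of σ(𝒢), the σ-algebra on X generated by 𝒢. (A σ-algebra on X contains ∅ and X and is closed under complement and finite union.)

|σ(𝒢)| = 32.  σ(𝒢) = { {}, {a}, {b}, {c}, {d}, {e}, {a, b}, {a, c}, {a, d}, {a, e}, {b, c}, {b, d}, {b, e}, {c, d}, {c, e}, {d, e}, {a, b, c}, {a, b, d}, {a, b, e}, {a, c, d}, {a, c, e}, {a, d, e}, {b, c, d}, {b, c, e}, {b, d, e}, {c, d, e}, {a, b, c, d}, {a, b, c, e}, {a, b, d, e}, {a, c, d, e}, {b, c, d, e}, X }

Check:
Initial family (6 sets): { {}, {b, c}, {c, e}, {b, d, e}, {a, c, d, e}, X }.
Round 1: +6 →
  {b}  = {a, c, d, e}ᶜ
  {a, c}  = {b, d, e}ᶜ
  {a, b, d}  = {c, e}ᶜ
  {a, d, e}  = {b, c}ᶜ
  {b, c, e}  = {b, c} ∪ {c, e}
  {b, c, d, e}  = {b, c} ∪ {b, d, e}
  — 12 sets.
Round 2 (7 new):
  {a}  = {b, c, d, e}ᶜ
  {a, d}  = {b, c, e}ᶜ
  {a, b, c}  = {b} ∪ {a, c}
  {a, c, e}  = {a, c} ∪ {c, e}
  {a, b, c, d}  = {a, b, d} ∪ {b, c}
  {a, b, c, e}  = {b, c, e} ∪ {a, c}
  {a, b, d, e}  = {a, d, e} ∪ {b}
  — 19 sets.
Round 3. New:
  {c}  = {a, b, d, e}ᶜ
  {d}  = {a, b, c, e}ᶜ
  {e}  = {a, b, c, d}ᶜ
  {a, b}  = {b} ∪ {a}
  {b, d}  = {a, c, e}ᶜ
  {d, e}  = {a, b, c}ᶜ
  {a, c, d}  = {a, d} ∪ {a, c}
  — 26 sets.
Round 4: 6 new —
  {a, e}  = {e} ∪ {a}
  {b, e}  = {a, c, d}ᶜ
  {c, d}  = {c} ∪ {d}
  {a, b, e}  = {a, b} ∪ {e}
  {b, c, d}  = {c} ∪ {b, d}
  {c, d, e}  = {a, b}ᶜ
  — 32 sets.
Round 5: closed — nothing new.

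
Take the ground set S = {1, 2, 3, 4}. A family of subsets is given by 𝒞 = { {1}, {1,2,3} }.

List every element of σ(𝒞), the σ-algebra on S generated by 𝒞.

|σ(𝒞)| = 8.  σ(𝒞) = { {}, {1}, {4}, {1,4}, {2,3}, {1,2,3}, {2,3,4}, S }

Working:
Begin from { {}, {1}, {1,2,3}, S } (that is, 𝒞 plus ∅ and S).
Round 1: +2 →
  {4}  = complement {1,2,3}
  {2,3,4}  = complement {1}
  (now 6)
Round 2. New:
  {1,4}  = {4} ∪ {1}
  (now 7)
Round 3: 1 new —
  {2,3}  = complement {1,4}
  (now 8)
Round 4: closed — nothing new.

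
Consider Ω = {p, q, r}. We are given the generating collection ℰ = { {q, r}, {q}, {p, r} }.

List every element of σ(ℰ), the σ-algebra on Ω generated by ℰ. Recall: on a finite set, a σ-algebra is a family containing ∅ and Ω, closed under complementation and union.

Take S₀ = ℰ ∪ {∅, Ω} = { {}, {q}, {p, r}, {q, r}, Ω }.
Round 1: 1 new —
  {p}  = ᶜ of {q, r}
  [6 total]
Round 2: 1 new —
  {p, q}  = {q} ∪ {p}
  [7 total]
Round 3: 1 new —
  {r}  = ᶜ of {p, q}
  [8 total]
Round 4: closed — nothing new.

Therefore σ(ℰ) = { {}, {p}, {q}, {r}, {p, q}, {p, r}, {q, r}, Ω } (|σ(ℰ)| = 8).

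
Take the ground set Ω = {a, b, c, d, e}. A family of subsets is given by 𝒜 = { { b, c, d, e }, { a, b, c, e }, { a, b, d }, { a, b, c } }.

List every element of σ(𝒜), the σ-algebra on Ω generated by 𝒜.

σ(𝒜) = { ∅, { a }, { b }, { c }, { d }, { e }, { a, b }, { a, c }, { a, d }, { a, e }, { b, c }, { b, d }, { b, e }, { c, d }, { c, e }, { d, e }, { a, b, c }, { a, b, d }, { a, b, e }, { a, c, d }, { a, c, e }, { a, d, e }, { b, c, d }, { b, c, e }, { b, d, e }, { c, d, e }, { a, b, c, d }, { a, b, c, e }, { a, b, d, e }, { a, c, d, e }, { b, c, d, e }, Ω }

Derivation:
Begin from { ∅, { a, b, c }, { a, b, d }, { a, b, c, e }, { b, c, d, e }, Ω } (that is, 𝒜 plus ∅ and Ω).
Pass 1. New:
  { a }  = complement { b, c, d, e }
  { d }  = complement { a, b, c, e }
  { c, e }  = complement { a, b, d }
  { d, e }  = complement { a, b, c }
  { a, b, c, d }  = { a, b, c } ∪ { a, b, d }
Pass 2. New:
  { e }  = complement { a, b, c, d }
  { a, d }  = { d } ∪ { a }
  { a, c, e }  = { c, e } ∪ { a }
  { a, d, e }  = { d, e } ∪ { a }
  { c, d, e }  = { d, e } ∪ { c, e }
  { a, b, d, e }  = { a, b, d } ∪ { d, e }
Pass 3: 7 new —
  { c }  = complement { a, b, d, e }
  { a, b }  = complement { c, d, e }
  { a, e }  = { e } ∪ { a }
  { b, c }  = complement { a, d, e }
  { b, d }  = complement { a, c, e }
  { b, c, e }  = complement { a, d }
  { a, c, d, e }  = { d, e } ∪ { a, c, e }
Pass 4 (7 new):
  { b }  = complement { a, c, d, e }
  { a, c }  = { c } ∪ { a }
  { c, d }  = { c } ∪ { d }
  { a, b, e }  = { a, b } ∪ { e }
  { a, c, d }  = { c } ∪ { a, d }
  { b, c, d }  = complement { a, e }
  { b, d, e }  = { e } ∪ { b, d }
Pass 5: 1 new —
  { b, e }  = complement { a, c, d }
Pass 6: no new sets; the family is a σ-algebra.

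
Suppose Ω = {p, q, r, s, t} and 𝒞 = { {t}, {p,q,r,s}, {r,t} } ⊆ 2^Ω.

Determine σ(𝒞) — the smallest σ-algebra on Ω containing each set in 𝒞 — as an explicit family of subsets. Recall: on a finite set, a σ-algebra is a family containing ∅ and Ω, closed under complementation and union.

Seed the family with 𝒞 together with ∅ and Ω: { {}, {t}, {r,t}, {p,q,r,s}, Ω }.
Step 1. New:
  {p,q,s}  = {r,t}ᶜ
  [6 total]
Step 2 (1 new):
  {p,q,s,t}  = {p,q,s} ∪ {t}
  [7 total]
Step 3 (1 new):
  {r}  = {p,q,s,t}ᶜ
  [8 total]
Step 4 adds nothing — fixpoint reached.

Hence σ(𝒞) has 8 members: { {}, {r}, {t}, {r,t}, {p,q,s}, {p,q,r,s}, {p,q,s,t}, Ω }.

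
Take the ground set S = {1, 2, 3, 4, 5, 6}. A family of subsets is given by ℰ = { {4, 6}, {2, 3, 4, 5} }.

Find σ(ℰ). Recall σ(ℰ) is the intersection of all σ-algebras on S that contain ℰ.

Take S₀ = ℰ ∪ {∅, S} = { {}, {4, 6}, {2, 3, 4, 5}, S }.
Step 1. New:
  {1, 6}  = ᶜ of {2, 3, 4, 5}
  {1, 2, 3, 5}  = ᶜ of {4, 6}
  {2, 3, 4, 5, 6}  = {2, 3, 4, 5} ∪ {4, 6}
  (now 7)
Step 2: +4 →
  {1}  = ᶜ of {2, 3, 4, 5, 6}
  {1, 4, 6}  = {1, 6} ∪ {4, 6}
  {1, 2, 3, 4, 5}  = {2, 3, 4, 5} ∪ {1, 2, 3, 5}
  {1, 2, 3, 5, 6}  = {1, 6} ∪ {1, 2, 3, 5}
  (now 11)
Step 3: +3 →
  {4}  = ᶜ of {1, 2, 3, 5, 6}
  {6}  = ᶜ of {1, 2, 3, 4, 5}
  {2, 3, 5}  = ᶜ of {1, 4, 6}
  (now 14)
Step 4 adds 2:
  {1, 4}  = {1} ∪ {4}
  {2, 3, 5, 6}  = {2, 3, 5} ∪ {6}
  (now 16)
Step 5: no new sets; the family is a σ-algebra.

Hence σ(ℰ) has 16 members: { {}, {1}, {4}, {6}, {1, 4}, {1, 6}, {4, 6}, {1, 4, 6}, {2, 3, 5}, {1, 2, 3, 5}, {2, 3, 4, 5}, {2, 3, 5, 6}, {1, 2, 3, 4, 5}, {1, 2, 3, 5, 6}, {2, 3, 4, 5, 6}, S }.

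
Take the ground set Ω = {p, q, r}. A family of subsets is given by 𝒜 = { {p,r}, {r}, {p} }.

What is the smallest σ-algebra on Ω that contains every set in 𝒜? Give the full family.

σ(𝒜) = { {}, {p}, {q}, {r}, {p,q}, {p,r}, {q,r}, Ω }

Check:
Initial family (5 sets): { {}, {p}, {r}, {p,r}, Ω }.
Step 1: +3 →
  {q}  = {p,r}ᶜ
  {p,q}  = {r}ᶜ
  {q,r}  = {p}ᶜ
Step 2: already closed under ᶜ and ∪.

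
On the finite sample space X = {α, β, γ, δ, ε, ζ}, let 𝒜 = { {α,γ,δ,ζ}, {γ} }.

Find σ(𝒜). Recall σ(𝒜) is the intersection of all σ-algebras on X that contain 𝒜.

Answer: σ(𝒜) = { {}, {γ}, {β,ε}, {α,δ,ζ}, {β,γ,ε}, {α,γ,δ,ζ}, {α,β,δ,ε,ζ}, X }

Derivation:
Seed the family with 𝒜 together with ∅ and X: { {}, {γ}, {α,γ,δ,ζ}, X }.
Iteration 1: +2 →
  {β,ε}  = ᶜ of {α,γ,δ,ζ}
  {α,β,δ,ε,ζ}  = ᶜ of {γ}
  |family| = 6
Iteration 2. New:
  {β,γ,ε}  = {γ} ∪ {β,ε}
  |family| = 7
Iteration 3 (1 new):
  {α,δ,ζ}  = ᶜ of {β,γ,ε}
  |family| = 8
Iteration 4: no new sets; the family is a σ-algebra.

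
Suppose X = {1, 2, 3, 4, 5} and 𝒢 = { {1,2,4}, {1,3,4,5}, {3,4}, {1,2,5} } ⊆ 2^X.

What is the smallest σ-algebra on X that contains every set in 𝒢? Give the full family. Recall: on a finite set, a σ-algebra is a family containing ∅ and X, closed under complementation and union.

σ(𝒢) (32 sets): { ∅, {1}, {2}, {3}, {4}, {5}, {1,2}, {1,3}, {1,4}, {1,5}, {2,3}, {2,4}, {2,5}, {3,4}, {3,5}, {4,5}, {1,2,3}, {1,2,4}, {1,2,5}, {1,3,4}, {1,3,5}, {1,4,5}, {2,3,4}, {2,3,5}, {2,4,5}, {3,4,5}, {1,2,3,4}, {1,2,3,5}, {1,2,4,5}, {1,3,4,5}, {2,3,4,5}, X }

Trace:
Start: 𝒢 ∪ {∅, X} = { ∅, {3,4}, {1,2,4}, {1,2,5}, {1,3,4,5}, X }.
Round 1: +4 →
  {2}  = ᶜ of {1,3,4,5}
  {3,5}  = ᶜ of {1,2,4}
  {1,2,3,4}  = {3,4} ∪ {1,2,4}
  {1,2,4,5}  = {1,2,5} ∪ {1,2,4}
  |family| = 10
Round 2 (6 new):
  {3}  = ᶜ of {1,2,4,5}
  {5}  = ᶜ of {1,2,3,4}
  {2,3,4}  = {3,4} ∪ {2}
  {2,3,5}  = {2} ∪ {3,5}
  {3,4,5}  = {3,4} ∪ {3,5}
  {1,2,3,5}  = {1,2,5} ∪ {3,5}
  |family| = 16
Round 3: 7 new —
  {4}  = ᶜ of {1,2,3,5}
  {1,2}  = ᶜ of {3,4,5}
  {1,4}  = ᶜ of {2,3,5}
  {1,5}  = ᶜ of {2,3,4}
  {2,3}  = {3} ∪ {2}
  {2,5}  = {2} ∪ {5}
  {2,3,4,5}  = {3,4,5} ∪ {2,3,5}
  |family| = 23
Round 4: 8 new —
  {1}  = ᶜ of {2,3,4,5}
  {2,4}  = {2} ∪ {4}
  {4,5}  = {5} ∪ {4}
  {1,2,3}  = {1,2} ∪ {3}
  {1,3,4}  = ᶜ of {2,5}
  {1,3,5}  = {3} ∪ {1,5}
  {1,4,5}  = ᶜ of {2,3}
  {2,4,5}  = {2,5} ∪ {4}
  |family| = 31
Round 5: 1 new —
  {1,3}  = ᶜ of {2,4,5}
  |family| = 32
Round 6: no new sets; the family is a σ-algebra.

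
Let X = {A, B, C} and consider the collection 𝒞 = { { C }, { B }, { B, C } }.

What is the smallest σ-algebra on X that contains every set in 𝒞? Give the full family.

|σ(𝒞)| = 8.  σ(𝒞) = { {  }, { A }, { B }, { C }, { A, B }, { A, C }, { B, C }, X }

Trace:
Start: 𝒞 ∪ {∅, X} = { {  }, { B }, { C }, { B, C }, X }.
Iteration 1: 3 new —
  { A }  = { B, C }ᶜ
  { A, B }  = { C }ᶜ
  { A, C }  = { B }ᶜ
  (now 8)
Iteration 2 adds nothing — fixpoint reached.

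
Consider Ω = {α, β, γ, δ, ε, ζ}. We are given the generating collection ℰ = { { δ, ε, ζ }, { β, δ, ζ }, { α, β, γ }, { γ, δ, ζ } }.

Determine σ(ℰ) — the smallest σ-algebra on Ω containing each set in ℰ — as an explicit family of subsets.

Start: ℰ ∪ {∅, Ω} = { {}, { α, β, γ }, { β, δ, ζ }, { γ, δ, ζ }, { δ, ε, ζ }, Ω }.
Round 1: +6 →
  { α, β, ε }  = { γ, δ, ζ }ᶜ
  { α, γ, ε }  = { β, δ, ζ }ᶜ
  { β, γ, δ, ζ }  = { β, δ, ζ } ∪ { γ, δ, ζ }
  { β, δ, ε, ζ }  = { β, δ, ζ } ∪ { δ, ε, ζ }
  { γ, δ, ε, ζ }  = { γ, δ, ζ } ∪ { δ, ε, ζ }
  { α, β, γ, δ, ζ }  = { β, δ, ζ } ∪ { α, β, γ }
Round 2 adds 8:
  { ε }  = { α, β, γ, δ, ζ }ᶜ
  { α, β }  = { γ, δ, ε, ζ }ᶜ
  { α, γ }  = { β, δ, ε, ζ }ᶜ
  { α, ε }  = { β, γ, δ, ζ }ᶜ
  { α, β, γ, ε }  = { α, β, γ } ∪ { α, γ, ε }
  { α, β, δ, ε, ζ }  = { β, δ, ζ } ∪ { α, β, ε }
  { α, γ, δ, ε, ζ }  = { γ, δ, ε, ζ } ∪ { α, γ, ε }
  { β, γ, δ, ε, ζ }  = { β, δ, ζ } ∪ { γ, δ, ε, ζ }
Round 3: 7 new —
  { α }  = { β, γ, δ, ε, ζ }ᶜ
  { β }  = { α, γ, δ, ε, ζ }ᶜ
  { γ }  = { α, β, δ, ε, ζ }ᶜ
  { δ, ζ }  = { α, β, γ, ε }ᶜ
  { α, β, δ, ζ }  = { β, δ, ζ } ∪ { α, β }
  { α, γ, δ, ζ }  = { α, γ } ∪ { γ, δ, ζ }
  { α, δ, ε, ζ }  = { α, ε } ∪ { δ, ε, ζ }
Round 4: +4 →
  { β, γ }  = { α, δ, ε, ζ }ᶜ
  { β, ε }  = { α, γ, δ, ζ }ᶜ
  { γ, ε }  = { α, β, δ, ζ }ᶜ
  { α, δ, ζ }  = { δ, ζ } ∪ { α }
Round 5 (1 new):
  { β, γ, ε }  = { α, δ, ζ }ᶜ
Round 6: stable.

σ(ℰ) = { {}, { α }, { β }, { γ }, { ε }, { α, β }, { α, γ }, { α, ε }, { β, γ }, { β, ε }, { γ, ε }, { δ, ζ }, { α, β, γ }, { α, β, ε }, { α, γ, ε }, { α, δ, ζ }, { β, γ, ε }, { β, δ, ζ }, { γ, δ, ζ }, { δ, ε, ζ }, { α, β, γ, ε }, { α, β, δ, ζ }, { α, γ, δ, ζ }, { α, δ, ε, ζ }, { β, γ, δ, ζ }, { β, δ, ε, ζ }, { γ, δ, ε, ζ }, { α, β, γ, δ, ζ }, { α, β, δ, ε, ζ }, { α, γ, δ, ε, ζ }, { β, γ, δ, ε, ζ }, Ω }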